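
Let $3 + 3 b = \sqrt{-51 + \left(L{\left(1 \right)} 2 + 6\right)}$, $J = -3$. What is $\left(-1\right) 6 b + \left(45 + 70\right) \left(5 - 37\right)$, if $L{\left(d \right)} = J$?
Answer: $-3674 - 2 i \sqrt{51} \approx -3674.0 - 14.283 i$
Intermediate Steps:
$L{\left(d \right)} = -3$
$b = -1 + \frac{i \sqrt{51}}{3}$ ($b = -1 + \frac{\sqrt{-51 + \left(\left(-3\right) 2 + 6\right)}}{3} = -1 + \frac{\sqrt{-51 + \left(-6 + 6\right)}}{3} = -1 + \frac{\sqrt{-51 + 0}}{3} = -1 + \frac{\sqrt{-51}}{3} = -1 + \frac{i \sqrt{51}}{3} \approx -1.0 + 2.3805 i$)
$\left(-1\right) 6 b + \left(45 + 70\right) \left(5 - 37\right) = \left(-1\right) 6 \left(-1 + \frac{i \sqrt{51}}{3}\right) + \left(45 + 70\right) \left(5 - 37\right) = - 6 \left(-1 + \frac{i \sqrt{51}}{3}\right) + 115 \left(-32\right) = \left(6 - 2 i \sqrt{51}\right) - 3680 = -3674 - 2 i \sqrt{51}$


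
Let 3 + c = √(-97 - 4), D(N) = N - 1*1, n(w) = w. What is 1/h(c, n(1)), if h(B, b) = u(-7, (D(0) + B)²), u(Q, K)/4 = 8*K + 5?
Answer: I/(4*(-675*I + 64*√101)) ≈ -0.00019412 + 0.00018497*I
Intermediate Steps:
D(N) = -1 + N (D(N) = N - 1 = -1 + N)
c = -3 + I*√101 (c = -3 + √(-97 - 4) = -3 + √(-101) = -3 + I*√101 ≈ -3.0 + 10.05*I)
u(Q, K) = 20 + 32*K (u(Q, K) = 4*(8*K + 5) = 4*(5 + 8*K) = 20 + 32*K)
h(B, b) = 20 + 32*(-1 + B)² (h(B, b) = 20 + 32*((-1 + 0) + B)² = 20 + 32*(-1 + B)²)
1/h(c, n(1)) = 1/(20 + 32*(-1 + (-3 + I*√101))²) = 1/(20 + 32*(-4 + I*√101)²)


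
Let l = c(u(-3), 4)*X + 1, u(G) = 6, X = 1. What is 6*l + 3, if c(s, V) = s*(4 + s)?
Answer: 369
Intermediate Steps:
l = 61 (l = (6*(4 + 6))*1 + 1 = (6*10)*1 + 1 = 60*1 + 1 = 60 + 1 = 61)
6*l + 3 = 6*61 + 3 = 366 + 3 = 369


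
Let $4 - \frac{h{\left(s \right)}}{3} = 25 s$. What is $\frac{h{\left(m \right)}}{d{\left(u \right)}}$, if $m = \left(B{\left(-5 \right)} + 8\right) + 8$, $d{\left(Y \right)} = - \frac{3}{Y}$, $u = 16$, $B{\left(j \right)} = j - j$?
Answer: $6336$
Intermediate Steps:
$B{\left(j \right)} = 0$
$m = 16$ ($m = \left(0 + 8\right) + 8 = 8 + 8 = 16$)
$h{\left(s \right)} = 12 - 75 s$ ($h{\left(s \right)} = 12 - 3 \cdot 25 s = 12 - 75 s$)
$\frac{h{\left(m \right)}}{d{\left(u \right)}} = \frac{12 - 1200}{\left(-3\right) \frac{1}{16}} = - \frac{1188}{- \frac{3}{16}} = \left(-1188\right) \left(- \frac{16}{3}\right) = 6336$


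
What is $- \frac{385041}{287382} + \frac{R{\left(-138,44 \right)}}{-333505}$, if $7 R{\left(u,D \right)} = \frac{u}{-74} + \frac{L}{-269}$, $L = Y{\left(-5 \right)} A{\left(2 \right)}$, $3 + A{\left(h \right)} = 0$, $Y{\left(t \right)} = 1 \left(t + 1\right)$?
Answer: $- \frac{2982224735458583}{2225833638947870} \approx -1.3398$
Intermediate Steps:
$Y{\left(t \right)} = 1 + t$ ($Y{\left(t \right)} = 1 \left(1 + t\right) = 1 + t$)
$A{\left(h \right)} = -3$ ($A{\left(h \right)} = -3 + 0 = -3$)
$L = 12$ ($L = \left(1 - 5\right) \left(-3\right) = \left(-4\right) \left(-3\right) = 12$)
$R{\left(u,D \right)} = - \frac{12}{1883} - \frac{u}{518}$ ($R{\left(u,D \right)} = \frac{\frac{u}{-74} + \frac{12}{-269}}{7} = \frac{u \left(- \frac{1}{74}\right) + 12 \left(- \frac{1}{269}\right)}{7} = \frac{- \frac{u}{74} - \frac{12}{269}}{7} = \frac{- \frac{12}{269} - \frac{u}{74}}{7} = - \frac{12}{1883} - \frac{u}{518}$)
$- \frac{385041}{287382} + \frac{R{\left(-138,44 \right)}}{-333505} = - \frac{385041}{287382} + \frac{- \frac{12}{1883} - - \frac{69}{259}}{-333505} = \left(-385041\right) \frac{1}{287382} + \left(- \frac{12}{1883} + \frac{69}{259}\right) \left(- \frac{1}{333505}\right) = - \frac{128347}{95794} + \frac{18117}{69671} \left(- \frac{1}{333505}\right) = - \frac{128347}{95794} - \frac{18117}{23235626855} = - \frac{2982224735458583}{2225833638947870}$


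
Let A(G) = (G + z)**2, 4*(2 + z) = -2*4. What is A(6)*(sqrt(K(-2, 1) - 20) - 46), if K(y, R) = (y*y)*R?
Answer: -184 + 16*I ≈ -184.0 + 16.0*I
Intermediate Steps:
K(y, R) = R*y**2 (K(y, R) = y**2*R = R*y**2)
z = -4 (z = -2 + (-2*4)/4 = -2 + (1/4)*(-8) = -2 - 2 = -4)
A(G) = (-4 + G)**2 (A(G) = (G - 4)**2 = (-4 + G)**2)
A(6)*(sqrt(K(-2, 1) - 20) - 46) = (-4 + 6)**2*(sqrt(1*(-2)**2 - 20) - 46) = 2**2*(sqrt(1*4 - 20) - 46) = 4*(sqrt(4 - 20) - 46) = 4*(sqrt(-16) - 46) = 4*(4*I - 46) = 4*(-46 + 4*I) = -184 + 16*I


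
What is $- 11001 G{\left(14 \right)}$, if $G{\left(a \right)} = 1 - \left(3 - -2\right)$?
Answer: $44004$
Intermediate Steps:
$G{\left(a \right)} = -4$ ($G{\left(a \right)} = 1 - \left(3 + 2\right) = 1 - 5 = -4$)
$- 11001 G{\left(14 \right)} = \left(-11001\right) \left(-4\right) = 44004$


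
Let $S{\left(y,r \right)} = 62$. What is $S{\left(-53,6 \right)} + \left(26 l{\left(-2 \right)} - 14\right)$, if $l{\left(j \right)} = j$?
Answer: $-4$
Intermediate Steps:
$S{\left(-53,6 \right)} + \left(26 l{\left(-2 \right)} - 14\right) = 62 + \left(26 \left(-2\right) - 14\right) = 62 - 66 = -4$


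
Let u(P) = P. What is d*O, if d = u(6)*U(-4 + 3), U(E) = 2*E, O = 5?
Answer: -60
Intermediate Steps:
d = -12 (d = 6*(2*(-4 + 3)) = 6*(2*(-1)) = 6*(-2) = -12)
d*O = -12*5 = -60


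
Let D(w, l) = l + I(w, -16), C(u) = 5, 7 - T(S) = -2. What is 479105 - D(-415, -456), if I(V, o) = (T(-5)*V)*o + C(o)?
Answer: 419796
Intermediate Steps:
T(S) = 9 (T(S) = 7 - 1*(-2) = 7 + 2 = 9)
I(V, o) = 5 + 9*V*o (I(V, o) = (9*V)*o + 5 = 9*V*o + 5 = 5 + 9*V*o)
D(w, l) = 5 + l - 144*w (D(w, l) = l + (5 + 9*w*(-16)) = l + (5 - 144*w) = 5 + l - 144*w)
479105 - D(-415, -456) = 479105 - (5 - 456 - 144*(-415)) = 479105 - (5 - 456 + 59760) = 479105 - 1*59309 = 479105 - 59309 = 419796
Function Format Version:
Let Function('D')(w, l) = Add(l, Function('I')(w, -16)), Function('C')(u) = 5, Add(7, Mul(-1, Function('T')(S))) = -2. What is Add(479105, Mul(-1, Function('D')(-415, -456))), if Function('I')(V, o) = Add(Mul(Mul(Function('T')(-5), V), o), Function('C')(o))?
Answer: 419796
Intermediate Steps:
Function('T')(S) = 9 (Function('T')(S) = Add(7, Mul(-1, -2)) = Add(7, 2) = 9)
Function('I')(V, o) = Add(5, Mul(9, V, o)) (Function('I')(V, o) = Add(Mul(Mul(9, V), o), 5) = Add(Mul(9, V, o), 5) = Add(5, Mul(9, V, o)))
Function('D')(w, l) = Add(5, l, Mul(-144, w)) (Function('D')(w, l) = Add(l, Add(5, Mul(9, w, -16))) = Add(l, Add(5, Mul(-144, w))) = Add(5, l, Mul(-144, w)))
Add(479105, Mul(-1, Function('D')(-415, -456))) = Add(479105, Mul(-1, Add(5, -456, Mul(-144, -415)))) = Add(479105, Mul(-1, Add(5, -456, 59760))) = Add(479105, Mul(-1, 59309)) = Add(479105, -59309) = 419796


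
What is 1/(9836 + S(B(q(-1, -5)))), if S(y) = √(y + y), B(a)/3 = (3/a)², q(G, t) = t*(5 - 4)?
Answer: 122950/1209336173 - 15*√6/2418672346 ≈ 0.00010165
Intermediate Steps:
q(G, t) = t (q(G, t) = t*1 = t)
B(a) = 27/a² (B(a) = 3*(3/a)² = 3*(9/a²) = 27/a²)
S(y) = √2*√y (S(y) = √(2*y) = √2*√y)
1/(9836 + S(B(q(-1, -5)))) = 1/(9836 + √2*√(27/(-5)²)) = 1/(9836 + √2*√(27*(1/25))) = 1/(9836 + √2*√(27/25)) = 1/(9836 + √2*(3*√3/5)) = 1/(9836 + 3*√6/5)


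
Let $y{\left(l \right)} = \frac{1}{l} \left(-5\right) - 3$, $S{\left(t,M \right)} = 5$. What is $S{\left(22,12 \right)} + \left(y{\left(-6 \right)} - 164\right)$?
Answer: $- \frac{967}{6} \approx -161.17$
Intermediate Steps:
$y{\left(l \right)} = -3 - \frac{5}{l}$ ($y{\left(l \right)} = - \frac{5}{l} - 3 = -3 - \frac{5}{l}$)
$S{\left(22,12 \right)} + \left(y{\left(-6 \right)} - 164\right) = 5 - \left(167 - \frac{5}{6}\right) = 5 - \frac{997}{6} = - \frac{967}{6}$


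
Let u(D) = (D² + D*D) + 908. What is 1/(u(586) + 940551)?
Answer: 1/1628251 ≈ 6.1416e-7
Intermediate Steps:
u(D) = 908 + 2*D² (u(D) = (D² + D²) + 908 = 2*D² + 908 = 908 + 2*D²)
1/(u(586) + 940551) = 1/((908 + 2*586²) + 940551) = 1/((908 + 2*343396) + 940551) = 1/((908 + 686792) + 940551) = 1/(687700 + 940551) = 1/1628251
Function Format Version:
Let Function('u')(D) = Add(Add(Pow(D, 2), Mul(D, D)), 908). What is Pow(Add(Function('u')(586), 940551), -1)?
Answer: Rational(1, 1628251) ≈ 6.1416e-7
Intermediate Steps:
Function('u')(D) = Add(908, Mul(2, Pow(D, 2))) (Function('u')(D) = Add(Add(Pow(D, 2), Pow(D, 2)), 908) = Add(Mul(2, Pow(D, 2)), 908) = Add(908, Mul(2, Pow(D, 2))))
Pow(Add(Function('u')(586), 940551), -1) = Pow(Add(Add(908, Mul(2, Pow(586, 2))), 940551), -1) = Pow(Add(Add(908, Mul(2, 343396)), 940551), -1) = Pow(Add(Add(908, 686792), 940551), -1) = Pow(Add(687700, 940551), -1) = Pow(1628251, -1) = Rational(1, 1628251)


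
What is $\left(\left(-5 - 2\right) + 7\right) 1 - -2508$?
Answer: $2508$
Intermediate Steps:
$\left(\left(-5 - 2\right) + 7\right) 1 - -2508 = \left(\left(-5 - 2\right) + 7\right) 1 + 2508 = \left(-7 + 7\right) 1 + 2508 = 0 \cdot 1 + 2508 = 0 + 2508 = 2508$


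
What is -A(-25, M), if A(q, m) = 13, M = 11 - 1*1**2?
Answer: -13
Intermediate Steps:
M = 10 (M = 11 - 1*1 = 11 - 1 = 10)
-A(-25, M) = -1*13 = -13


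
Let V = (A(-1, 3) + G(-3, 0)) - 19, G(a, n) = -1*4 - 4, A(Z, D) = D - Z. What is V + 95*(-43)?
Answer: -4108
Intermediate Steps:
G(a, n) = -8 (G(a, n) = -4 - 4 = -8)
V = -23 (V = ((3 - 1*(-1)) - 8) - 19 = ((3 + 1) - 8) - 19 = (4 - 8) - 19 = -4 - 19 = -23)
V + 95*(-43) = -23 + 95*(-43) = -23 - 4085 = -4108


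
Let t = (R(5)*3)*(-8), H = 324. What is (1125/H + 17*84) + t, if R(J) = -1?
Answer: 52397/36 ≈ 1455.5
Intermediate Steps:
t = 24 (t = -1*3*(-8) = -3*(-8) = 24)
(1125/H + 17*84) + t = (1125/324 + 17*84) + 24 = (1125*(1/324) + 1428) + 24 = (125/36 + 1428) + 24 = 51533/36 + 24 = 52397/36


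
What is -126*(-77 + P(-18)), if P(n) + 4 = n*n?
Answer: -30618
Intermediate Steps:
P(n) = -4 + n² (P(n) = -4 + n*n = -4 + n²)
-126*(-77 + P(-18)) = -126*(-77 + (-4 + (-18)²)) = -126*(-77 + (-4 + 324)) = -126*(-77 + 320) = -126*243 = -30618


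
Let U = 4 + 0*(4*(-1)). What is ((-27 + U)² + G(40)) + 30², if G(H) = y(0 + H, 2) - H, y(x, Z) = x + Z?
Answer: 1431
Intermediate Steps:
y(x, Z) = Z + x
U = 4 (U = 4 + 0*(-4) = 4 + 0 = 4)
G(H) = 2 (G(H) = (2 + (0 + H)) - H = (2 + H) - H = 2)
((-27 + U)² + G(40)) + 30² = ((-27 + 4)² + 2) + 30² = ((-23)² + 2) + 900 = (529 + 2) + 900 = 531 + 900 = 1431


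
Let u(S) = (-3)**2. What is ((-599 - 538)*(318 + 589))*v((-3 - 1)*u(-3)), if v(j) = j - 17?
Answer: 54656727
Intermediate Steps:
u(S) = 9
v(j) = -17 + j
((-599 - 538)*(318 + 589))*v((-3 - 1)*u(-3)) = ((-599 - 538)*(318 + 589))*(-17 + (-3 - 1)*9) = (-1137*907)*(-17 - 4*9) = -1031259*(-17 - 36) = -1031259*(-53) = 54656727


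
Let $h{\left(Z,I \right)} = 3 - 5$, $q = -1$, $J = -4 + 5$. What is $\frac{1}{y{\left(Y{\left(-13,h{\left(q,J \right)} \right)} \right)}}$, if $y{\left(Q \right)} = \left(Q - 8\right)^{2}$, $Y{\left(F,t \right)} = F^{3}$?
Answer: $\frac{1}{4862025} \approx 2.0568 \cdot 10^{-7}$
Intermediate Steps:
$J = 1$
$h{\left(Z,I \right)} = -2$ ($h{\left(Z,I \right)} = 3 - 5 = -2$)
$y{\left(Q \right)} = \left(-8 + Q\right)^{2}$
$\frac{1}{y{\left(Y{\left(-13,h{\left(q,J \right)} \right)} \right)}} = \frac{1}{\left(-8 + \left(-13\right)^{3}\right)^{2}} = \frac{1}{\left(-8 - 2197\right)^{2}} = \frac{1}{\left(-2205\right)^{2}} = \frac{1}{4862025}$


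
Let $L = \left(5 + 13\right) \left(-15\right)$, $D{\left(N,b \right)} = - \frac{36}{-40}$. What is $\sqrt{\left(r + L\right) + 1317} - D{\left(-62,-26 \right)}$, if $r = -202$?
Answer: $- \frac{9}{10} + 13 \sqrt{5} \approx 28.169$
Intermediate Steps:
$D{\left(N,b \right)} = \frac{9}{10}$ ($D{\left(N,b \right)} = \left(-36\right) \left(- \frac{1}{40}\right) = \frac{9}{10}$)
$L = -270$ ($L = 18 \left(-15\right) = -270$)
$\sqrt{\left(r + L\right) + 1317} - D{\left(-62,-26 \right)} = \sqrt{\left(-202 - 270\right) + 1317} - \frac{9}{10} = \sqrt{-472 + 1317} - \frac{9}{10} = \sqrt{845} - \frac{9}{10} = 13 \sqrt{5} - \frac{9}{10} = - \frac{9}{10} + 13 \sqrt{5}$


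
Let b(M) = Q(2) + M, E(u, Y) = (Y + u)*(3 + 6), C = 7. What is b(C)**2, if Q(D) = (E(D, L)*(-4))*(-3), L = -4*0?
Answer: 49729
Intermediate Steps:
L = 0
E(u, Y) = 9*Y + 9*u (E(u, Y) = (Y + u)*9 = 9*Y + 9*u)
Q(D) = 108*D (Q(D) = ((9*0 + 9*D)*(-4))*(-3) = ((0 + 9*D)*(-4))*(-3) = ((9*D)*(-4))*(-3) = -36*D*(-3) = 108*D)
b(M) = 216 + M (b(M) = 108*2 + M = 216 + M)
b(C)**2 = (216 + 7)**2 = 223**2 = 49729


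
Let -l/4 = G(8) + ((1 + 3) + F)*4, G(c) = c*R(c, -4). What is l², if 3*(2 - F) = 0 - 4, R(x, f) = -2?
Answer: 25600/9 ≈ 2844.4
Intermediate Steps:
F = 10/3 (F = 2 - (0 - 4)/3 = 2 - ⅓*(-4) = 2 + 4/3 = 10/3 ≈ 3.3333)
G(c) = -2*c (G(c) = c*(-2) = -2*c)
l = -160/3 (l = -4*(-2*8 + ((1 + 3) + 10/3)*4) = -4*(-16 + (4 + 10/3)*4) = -4*(-16 + (22/3)*4) = -4*(-16 + 88/3) = -4*40/3 = -160/3 ≈ -53.333)
l² = (-160/3)² = 25600/9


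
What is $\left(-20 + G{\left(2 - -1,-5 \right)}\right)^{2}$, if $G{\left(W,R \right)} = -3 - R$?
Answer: $324$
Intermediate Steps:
$\left(-20 + G{\left(2 - -1,-5 \right)}\right)^{2} = \left(-20 - -2\right)^{2} = \left(-20 + \left(-3 + 5\right)\right)^{2} = \left(-20 + 2\right)^{2} = \left(-18\right)^{2} = 324$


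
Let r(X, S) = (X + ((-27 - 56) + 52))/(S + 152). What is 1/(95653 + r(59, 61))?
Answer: 213/20374117 ≈ 1.0454e-5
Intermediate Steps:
r(X, S) = (-31 + X)/(152 + S) (r(X, S) = (X + (-83 + 52))/(152 + S) = (X - 31)/(152 + S) = (-31 + X)/(152 + S))
1/(95653 + r(59, 61)) = 1/(95653 + (-31 + 59)/(152 + 61)) = 1/(95653 + 28/213) = 1/(20374117/213) = 213/20374117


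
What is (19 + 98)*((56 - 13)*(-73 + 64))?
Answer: -45279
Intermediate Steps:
(19 + 98)*((56 - 13)*(-73 + 64)) = 117*(43*(-9)) = 117*(-387) = -45279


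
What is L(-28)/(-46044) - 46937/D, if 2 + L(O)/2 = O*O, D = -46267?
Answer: 522201410/532579437 ≈ 0.98051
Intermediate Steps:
L(O) = -4 + 2*O**2 (L(O) = -4 + 2*(O*O) = -4 + 2*O**2)
L(-28)/(-46044) - 46937/D = (-4 + 2*(-28)**2)/(-46044) - 46937/(-46267) = (-4 + 2*784)*(-1/46044) - 46937*(-1/46267) = (-4 + 1568)*(-1/46044) + 46937/46267 = 1564*(-1/46044) + 46937/46267 = -391/11511 + 46937/46267 = 522201410/532579437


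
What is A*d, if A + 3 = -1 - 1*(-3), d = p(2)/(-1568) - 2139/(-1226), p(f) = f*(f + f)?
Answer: -209009/120148 ≈ -1.7396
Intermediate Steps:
p(f) = 2*f² (p(f) = f*(2*f) = 2*f²)
d = 209009/120148 (d = (2*2²)/(-1568) - 2139/(-1226) = (2*4)*(-1/1568) - 2139*(-1/1226) = 8*(-1/1568) + 2139/1226 = -1/196 + 2139/1226 = 209009/120148 ≈ 1.7396)
A = -1 (A = -3 + (-1 - 1*(-3)) = -3 + (-1 + 3) = -3 + 2 = -1)
A*d = -1*209009/120148 = -209009/120148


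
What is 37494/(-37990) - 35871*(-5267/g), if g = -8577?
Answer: -1196311571078/54306705 ≈ -22029.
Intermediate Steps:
37494/(-37990) - 35871*(-5267/g) = 37494/(-37990) - 35871/((-8577/(-5267))) = 37494*(-1/37990) - 35871/((-8577*(-1/5267))) = -18747/18995 - 35871/8577/5267 = -18747/18995 - 35871*5267/8577 = -18747/18995 - 62977519/2859 = -1196311571078/54306705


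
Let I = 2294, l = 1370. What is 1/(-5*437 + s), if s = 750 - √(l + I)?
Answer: -1435/2055561 + 4*√229/2055561 ≈ -0.00066866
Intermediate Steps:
s = 750 - 4*√229 (s = 750 - √(1370 + 2294) = 750 - √3664 = 750 - 4*√229 ≈ 689.47)
1/(-5*437 + s) = 1/(-5*437 + (750 - 4*√229)) = 1/(-2185 + (750 - 4*√229)) = 1/(-1435 - 4*√229)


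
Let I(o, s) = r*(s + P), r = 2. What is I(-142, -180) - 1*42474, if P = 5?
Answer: -42824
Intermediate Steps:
I(o, s) = 10 + 2*s (I(o, s) = 2*(s + 5) = 2*(5 + s) = 10 + 2*s)
I(-142, -180) - 1*42474 = (10 + 2*(-180)) - 1*42474 = (10 - 360) - 42474 = -350 - 42474 = -42824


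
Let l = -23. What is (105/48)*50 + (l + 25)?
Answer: 891/8 ≈ 111.38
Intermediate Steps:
(105/48)*50 + (l + 25) = (105/48)*50 + (-23 + 25) = (105*(1/48))*50 + 2 = (35/16)*50 + 2 = 875/8 + 2 = 891/8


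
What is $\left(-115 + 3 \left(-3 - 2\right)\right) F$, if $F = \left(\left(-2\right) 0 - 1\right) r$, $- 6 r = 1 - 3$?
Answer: $\frac{130}{3} \approx 43.333$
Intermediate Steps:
$r = \frac{1}{3}$ ($r = - \frac{1 - 3}{6} = \left(- \frac{1}{6}\right) \left(-2\right) = \frac{1}{3} \approx 0.33333$)
$F = - \frac{1}{3}$ ($F = \left(\left(-2\right) 0 - 1\right) \frac{1}{3} = \left(0 - 1\right) \frac{1}{3} = \left(-1\right) \frac{1}{3} = - \frac{1}{3} \approx -0.33333$)
$\left(-115 + 3 \left(-3 - 2\right)\right) F = \left(-115 + 3 \left(-3 - 2\right)\right) \left(- \frac{1}{3}\right) = \left(-115 + 3 \left(-5\right)\right) \left(- \frac{1}{3}\right) = \left(-115 - 15\right) \left(- \frac{1}{3}\right) = \left(-130\right) \left(- \frac{1}{3}\right) = \frac{130}{3}$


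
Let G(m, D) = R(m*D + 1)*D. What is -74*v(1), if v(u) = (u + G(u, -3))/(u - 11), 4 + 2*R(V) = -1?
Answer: 629/10 ≈ 62.900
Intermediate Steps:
R(V) = -5/2 (R(V) = -2 + (½)*(-1) = -2 - ½ = -5/2)
G(m, D) = -5*D/2
v(u) = (15/2 + u)/(-11 + u) (v(u) = (u - 5/2*(-3))/(u - 11) = (u + 15/2)/(-11 + u) = (15/2 + u)/(-11 + u))
-74*v(1) = -74*(15/2 + 1)/(-11 + 1) = -74*17/((-10)*2) = -(-37)*17/(5*2) = -74*(-17/20) = 629/10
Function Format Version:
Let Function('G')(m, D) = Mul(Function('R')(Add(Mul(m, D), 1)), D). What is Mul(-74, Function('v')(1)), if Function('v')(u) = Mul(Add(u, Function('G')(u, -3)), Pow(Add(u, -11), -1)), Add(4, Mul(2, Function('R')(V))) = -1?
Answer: Rational(629, 10) ≈ 62.900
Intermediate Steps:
Function('R')(V) = Rational(-5, 2) (Function('R')(V) = Add(-2, Mul(Rational(1, 2), -1)) = Add(-2, Rational(-1, 2)) = Rational(-5, 2))
Function('G')(m, D) = Mul(Rational(-5, 2), D)
Function('v')(u) = Mul(Pow(Add(-11, u), -1), Add(Rational(15, 2), u)) (Function('v')(u) = Mul(Add(u, Mul(Rational(-5, 2), -3)), Pow(Add(u, -11), -1)) = Mul(Add(u, Rational(15, 2)), Pow(Add(-11, u), -1)) = Mul(Add(Rational(15, 2), u), Pow(Add(-11, u), -1)) = Mul(Pow(Add(-11, u), -1), Add(Rational(15, 2), u)))
Mul(-74, Function('v')(1)) = Mul(-74, Mul(Pow(Add(-11, 1), -1), Add(Rational(15, 2), 1))) = Mul(-74, Mul(Pow(-10, -1), Rational(17, 2))) = Mul(-74, Mul(Rational(-1, 10), Rational(17, 2))) = Mul(-74, Rational(-17, 20)) = Rational(629, 10)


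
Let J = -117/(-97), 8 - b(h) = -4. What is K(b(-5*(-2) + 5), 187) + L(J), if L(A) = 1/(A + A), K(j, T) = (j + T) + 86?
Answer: 66787/234 ≈ 285.41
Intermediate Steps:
b(h) = 12 (b(h) = 8 - 1*(-4) = 8 + 4 = 12)
K(j, T) = 86 + T + j (K(j, T) = (T + j) + 86 = 86 + T + j)
J = 117/97 (J = -117*(-1/97) = 117/97 ≈ 1.2062)
L(A) = 1/(2*A)
K(b(-5*(-2) + 5), 187) + L(J) = (86 + 187 + 12) + 1/(2*(117/97)) = 285 + (½)*(97/117) = 285 + 97/234 = 66787/234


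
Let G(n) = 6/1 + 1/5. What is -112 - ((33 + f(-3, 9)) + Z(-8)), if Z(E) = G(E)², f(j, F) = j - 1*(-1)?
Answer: -4536/25 ≈ -181.44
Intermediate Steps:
f(j, F) = 1 + j (f(j, F) = j + 1 = 1 + j)
G(n) = 31/5 (G(n) = 6*1 + 1*(⅕) = 6 + ⅕ = 31/5)
Z(E) = 961/25 (Z(E) = (31/5)² = 961/25)
-112 - ((33 + f(-3, 9)) + Z(-8)) = -112 - ((33 + (1 - 3)) + 961/25) = -112 - ((33 - 2) + 961/25) = -112 - (31 + 961/25) = -112 - 1*1736/25 = -112 - 1736/25 = -4536/25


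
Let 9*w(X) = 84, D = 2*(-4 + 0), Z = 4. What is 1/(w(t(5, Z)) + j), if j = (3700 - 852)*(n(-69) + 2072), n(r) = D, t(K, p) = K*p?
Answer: 3/17634844 ≈ 1.7012e-7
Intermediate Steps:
D = -8 (D = 2*(-4) = -8)
n(r) = -8
w(X) = 28/3 (w(X) = (⅑)*84 = 28/3)
j = 5878272 (j = (3700 - 852)*(-8 + 2072) = 2848*2064 = 5878272)
1/(w(t(5, Z)) + j) = 1/(28/3 + 5878272) = 1/(17634844/3) = 3/17634844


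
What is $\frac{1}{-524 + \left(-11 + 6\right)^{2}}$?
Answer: $- \frac{1}{499} \approx -0.002004$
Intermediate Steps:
$\frac{1}{-524 + \left(-11 + 6\right)^{2}} = \frac{1}{-524 + \left(-5\right)^{2}} = \frac{1}{-524 + 25} = \frac{1}{-499} = - \frac{1}{499}$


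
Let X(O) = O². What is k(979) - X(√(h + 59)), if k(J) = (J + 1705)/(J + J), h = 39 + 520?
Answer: -54880/89 ≈ -616.63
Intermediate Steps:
h = 559
k(J) = (1705 + J)/(2*J) (k(J) = (1705 + J)/((2*J)) = (1705 + J)*(1/(2*J)) = (1705 + J)/(2*J))
k(979) - X(√(h + 59)) = (½)*(1705 + 979)/979 - (√(559 + 59))² = (½)*(1/979)*2684 - (√618)² = 122/89 - 1*618 = 122/89 - 618 = -54880/89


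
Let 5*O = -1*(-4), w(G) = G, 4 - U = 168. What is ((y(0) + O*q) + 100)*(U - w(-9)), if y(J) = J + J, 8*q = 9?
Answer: -31279/2 ≈ -15640.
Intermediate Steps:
U = -164 (U = 4 - 1*168 = 4 - 168 = -164)
q = 9/8 (q = (⅛)*9 = 9/8 ≈ 1.1250)
y(J) = 2*J
O = ⅘ (O = (-1*(-4))/5 = (⅕)*4 = ⅘ ≈ 0.80000)
((y(0) + O*q) + 100)*(U - w(-9)) = ((2*0 + (⅘)*(9/8)) + 100)*(-164 - 1*(-9)) = ((0 + 9/10) + 100)*(-164 + 9) = (9/10 + 100)*(-155) = (1009/10)*(-155) = -31279/2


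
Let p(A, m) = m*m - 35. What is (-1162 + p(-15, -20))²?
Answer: 635209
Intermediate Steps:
p(A, m) = -35 + m² (p(A, m) = m² - 35 = -35 + m²)
(-1162 + p(-15, -20))² = (-1162 + (-35 + (-20)²))² = (-1162 + (-35 + 400))² = (-1162 + 365)² = (-797)² = 635209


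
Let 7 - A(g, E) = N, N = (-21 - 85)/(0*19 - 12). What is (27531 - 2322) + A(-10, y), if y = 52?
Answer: 151243/6 ≈ 25207.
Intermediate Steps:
N = 53/6 (N = -106/(0 - 12) = -106/(-12) = -106*(-1/12) = 53/6 ≈ 8.8333)
A(g, E) = -11/6 (A(g, E) = 7 - 1*53/6 = 7 - 53/6 = -11/6)
(27531 - 2322) + A(-10, y) = (27531 - 2322) - 11/6 = 25209 - 11/6 = 151243/6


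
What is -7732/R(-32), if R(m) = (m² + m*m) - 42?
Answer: -3866/1003 ≈ -3.8544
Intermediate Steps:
R(m) = -42 + 2*m² (R(m) = (m² + m²) - 42 = 2*m² - 42 = -42 + 2*m²)
-7732/R(-32) = -7732/(-42 + 2*(-32)²) = -7732/(-42 + 2*1024) = -7732/(-42 + 2048) = -7732/2006 = -7732*1/2006 = -3866/1003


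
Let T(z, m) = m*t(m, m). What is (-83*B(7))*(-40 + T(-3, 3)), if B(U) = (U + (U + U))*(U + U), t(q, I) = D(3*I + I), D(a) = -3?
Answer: 1195698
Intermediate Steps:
t(q, I) = -3
B(U) = 6*U² (B(U) = (U + 2*U)*(2*U) = (3*U)*(2*U) = 6*U²)
T(z, m) = -3*m (T(z, m) = m*(-3) = -3*m)
(-83*B(7))*(-40 + T(-3, 3)) = (-498*7²)*(-40 - 3*3) = (-498*49)*(-40 - 9) = -83*294*(-49) = -24402*(-49) = 1195698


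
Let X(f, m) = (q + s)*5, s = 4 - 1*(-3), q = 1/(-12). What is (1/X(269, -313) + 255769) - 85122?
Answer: 70818517/415 ≈ 1.7065e+5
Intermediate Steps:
q = -1/12 ≈ -0.083333
s = 7 (s = 4 + 3 = 7)
X(f, m) = 415/12 (X(f, m) = (-1/12 + 7)*5 = (83/12)*5 = 415/12)
(1/X(269, -313) + 255769) - 85122 = (1/(415/12) + 255769) - 85122 = (12/415 + 255769) - 85122 = 106144147/415 - 85122 = 70818517/415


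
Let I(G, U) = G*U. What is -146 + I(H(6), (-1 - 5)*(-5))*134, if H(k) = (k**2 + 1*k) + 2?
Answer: 176734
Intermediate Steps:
H(k) = 2 + k + k**2 (H(k) = (k**2 + k) + 2 = (k + k**2) + 2 = 2 + k + k**2)
-146 + I(H(6), (-1 - 5)*(-5))*134 = -146 + ((2 + 6 + 6**2)*((-1 - 5)*(-5)))*134 = -146 + ((2 + 6 + 36)*(-6*(-5)))*134 = -146 + (44*30)*134 = -146 + 1320*134 = -146 + 176880 = 176734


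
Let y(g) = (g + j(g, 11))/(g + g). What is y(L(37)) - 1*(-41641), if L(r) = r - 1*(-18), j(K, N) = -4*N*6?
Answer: 416391/10 ≈ 41639.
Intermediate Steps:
j(K, N) = -24*N
L(r) = 18 + r (L(r) = r + 18 = 18 + r)
y(g) = (-264 + g)/(2*g) (y(g) = (g - 24*11)/(g + g) = (g - 264)/((2*g)) = (-264 + g)*(1/(2*g)) = (-264 + g)/(2*g))
y(L(37)) - 1*(-41641) = (-264 + (18 + 37))/(2*(18 + 37)) - 1*(-41641) = (1/2)*(-264 + 55)/55 + 41641 = (1/2)*(1/55)*(-209) + 41641 = -19/10 + 41641 = 416391/10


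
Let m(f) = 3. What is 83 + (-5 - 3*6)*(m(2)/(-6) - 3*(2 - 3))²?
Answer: -243/4 ≈ -60.750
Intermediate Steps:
83 + (-5 - 3*6)*(m(2)/(-6) - 3*(2 - 3))² = 83 + (-5 - 3*6)*(3/(-6) - 3*(2 - 3))² = 83 + (-5 - 18)*(3*(-⅙) - 3*(-1))² = 83 - 23*(-½ + 3)² = 83 - 23*(5/2)² = 83 - 23*25/4 = 83 - 575/4 = -243/4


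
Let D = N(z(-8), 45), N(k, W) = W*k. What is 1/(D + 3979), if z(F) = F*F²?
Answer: -1/19061 ≈ -5.2463e-5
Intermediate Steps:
z(F) = F³
D = -23040 (D = 45*(-8)³ = 45*(-512) = -23040)
1/(D + 3979) = 1/(-23040 + 3979) = 1/(-19061) = -1/19061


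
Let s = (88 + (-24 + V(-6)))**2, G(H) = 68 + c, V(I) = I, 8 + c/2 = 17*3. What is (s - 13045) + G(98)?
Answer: -9527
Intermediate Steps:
c = 86 (c = -16 + 2*(17*3) = -16 + 2*51 = -16 + 102 = 86)
G(H) = 154 (G(H) = 68 + 86 = 154)
s = 3364 (s = (88 + (-24 - 6))**2 = (88 - 30)**2 = 58**2 = 3364)
(s - 13045) + G(98) = (3364 - 13045) + 154 = -9681 + 154 = -9527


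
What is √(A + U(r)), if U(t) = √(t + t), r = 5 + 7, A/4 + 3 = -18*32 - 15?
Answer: √(-2376 + 2*√6) ≈ 48.694*I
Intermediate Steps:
A = -2376 (A = -12 + 4*(-18*32 - 15) = -12 + 4*(-576 - 15) = -12 + 4*(-591) = -12 - 2364 = -2376)
r = 12
U(t) = √2*√t (U(t) = √(2*t) = √2*√t)
√(A + U(r)) = √(-2376 + √2*√12) = √(-2376 + √2*(2*√3)) = √(-2376 + 2*√6)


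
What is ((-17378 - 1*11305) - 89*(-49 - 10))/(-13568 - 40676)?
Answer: 5858/13561 ≈ 0.43197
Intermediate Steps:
((-17378 - 1*11305) - 89*(-49 - 10))/(-13568 - 40676) = ((-17378 - 11305) - 89*(-59))/(-54244) = (-28683 + 5251)*(-1/54244) = -23432*(-1/54244) = 5858/13561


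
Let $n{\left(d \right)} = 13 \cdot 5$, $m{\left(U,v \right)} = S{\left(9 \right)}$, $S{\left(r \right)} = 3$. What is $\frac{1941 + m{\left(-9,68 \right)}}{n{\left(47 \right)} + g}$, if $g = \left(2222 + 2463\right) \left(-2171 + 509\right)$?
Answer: $- \frac{1944}{7786405} \approx -0.00024967$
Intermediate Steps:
$g = -7786470$ ($g = 4685 \left(-1662\right) = -7786470$)
$m{\left(U,v \right)} = 3$
$n{\left(d \right)} = 65$
$\frac{1941 + m{\left(-9,68 \right)}}{n{\left(47 \right)} + g} = \frac{1941 + 3}{65 - 7786470} = \frac{1944}{-7786405} = 1944 \left(- \frac{1}{7786405}\right) = - \frac{1944}{7786405}$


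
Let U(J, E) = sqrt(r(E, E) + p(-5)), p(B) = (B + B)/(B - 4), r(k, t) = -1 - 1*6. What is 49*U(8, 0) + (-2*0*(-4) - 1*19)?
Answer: -19 + 49*I*sqrt(53)/3 ≈ -19.0 + 118.91*I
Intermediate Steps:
r(k, t) = -7 (r(k, t) = -1 - 6 = -7)
p(B) = 2*B/(-4 + B) (p(B) = (2*B)/(-4 + B) = 2*B/(-4 + B))
U(J, E) = I*sqrt(53)/3 (U(J, E) = sqrt(-7 + 2*(-5)/(-4 - 5)) = sqrt(-7 + 2*(-5)/(-9)) = sqrt(-7 + 2*(-5)*(-1/9)) = sqrt(-7 + 10/9) = sqrt(-53/9) = I*sqrt(53)/3)
49*U(8, 0) + (-2*0*(-4) - 1*19) = 49*(I*sqrt(53)/3) + (-2*0*(-4) - 1*19) = 49*I*sqrt(53)/3 + (0*(-4) - 19) = 49*I*sqrt(53)/3 + (0 - 19) = 49*I*sqrt(53)/3 - 19 = -19 + 49*I*sqrt(53)/3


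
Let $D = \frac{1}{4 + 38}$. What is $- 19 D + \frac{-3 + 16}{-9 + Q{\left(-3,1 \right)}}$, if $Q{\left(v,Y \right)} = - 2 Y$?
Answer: $- \frac{755}{462} \approx -1.6342$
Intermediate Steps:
$D = \frac{1}{42} \approx 0.02381$
$- 19 D + \frac{-3 + 16}{-9 + Q{\left(-3,1 \right)}} = \left(-19\right) \frac{1}{42} + \frac{-3 + 16}{-9 - 2} = - \frac{19}{42} + \frac{13}{-9 - 2} = - \frac{19}{42} + \frac{13}{-11} = - \frac{19}{42} + 13 \left(- \frac{1}{11}\right) = - \frac{19}{42} - \frac{13}{11} = - \frac{755}{462}$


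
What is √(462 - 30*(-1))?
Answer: 2*√123 ≈ 22.181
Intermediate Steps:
√(462 - 30*(-1)) = √(462 + 30) = √492 = 2*√123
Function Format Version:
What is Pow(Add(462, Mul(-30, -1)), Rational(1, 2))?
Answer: Mul(2, Pow(123, Rational(1, 2))) ≈ 22.181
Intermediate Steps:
Pow(Add(462, Mul(-30, -1)), Rational(1, 2)) = Pow(Add(462, 30), Rational(1, 2)) = Pow(492, Rational(1, 2)) = Mul(2, Pow(123, Rational(1, 2)))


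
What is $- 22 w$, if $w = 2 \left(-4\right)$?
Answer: $176$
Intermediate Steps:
$w = -8$
$- 22 w = \left(-22\right) \left(-8\right) = 176$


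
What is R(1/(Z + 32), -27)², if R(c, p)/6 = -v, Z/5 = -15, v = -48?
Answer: 82944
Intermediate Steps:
Z = -75 (Z = 5*(-15) = -75)
R(c, p) = 288 (R(c, p) = 6*(-1*(-48)) = 6*48 = 288)
R(1/(Z + 32), -27)² = 288² = 82944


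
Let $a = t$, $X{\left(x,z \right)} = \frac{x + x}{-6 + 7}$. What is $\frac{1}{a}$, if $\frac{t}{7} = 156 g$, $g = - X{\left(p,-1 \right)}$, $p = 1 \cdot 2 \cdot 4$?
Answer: $- \frac{1}{17472} \approx -5.7234 \cdot 10^{-5}$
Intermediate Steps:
$p = 8$ ($p = 2 \cdot 4 = 8$)
$X{\left(x,z \right)} = 2 x$ ($X{\left(x,z \right)} = \frac{2 x}{1} = 2 x 1 = 2 x$)
$g = -16$ ($g = - 2 \cdot 8 = \left(-1\right) 16 = -16$)
$t = -17472$ ($t = 7 \cdot 156 \left(-16\right) = 7 \left(-2496\right) = -17472$)
$a = -17472$
$\frac{1}{a} = \frac{1}{-17472} = - \frac{1}{17472}$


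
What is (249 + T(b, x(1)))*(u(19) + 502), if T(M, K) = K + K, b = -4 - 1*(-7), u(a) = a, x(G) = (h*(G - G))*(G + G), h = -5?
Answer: 129729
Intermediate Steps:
x(G) = 0 (x(G) = (-5*(G - G))*(G + G) = (-5*0)*(2*G) = 0*(2*G) = 0)
b = 3 (b = -4 + 7 = 3)
T(M, K) = 2*K
(249 + T(b, x(1)))*(u(19) + 502) = (249 + 2*0)*(19 + 502) = (249 + 0)*521 = 249*521 = 129729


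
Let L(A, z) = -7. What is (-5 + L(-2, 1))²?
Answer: 144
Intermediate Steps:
(-5 + L(-2, 1))² = (-5 - 7)² = (-12)² = 144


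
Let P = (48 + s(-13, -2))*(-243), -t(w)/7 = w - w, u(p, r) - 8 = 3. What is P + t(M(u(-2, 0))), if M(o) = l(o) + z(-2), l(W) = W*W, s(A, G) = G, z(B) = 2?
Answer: -11178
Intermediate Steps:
l(W) = W²
u(p, r) = 11 (u(p, r) = 8 + 3 = 11)
M(o) = 2 + o² (M(o) = o² + 2 = 2 + o²)
t(w) = 0 (t(w) = -7*(w - w) = -7*0 = 0)
P = -11178 (P = (48 - 2)*(-243) = 46*(-243) = -11178)
P + t(M(u(-2, 0))) = -11178 + 0 = -11178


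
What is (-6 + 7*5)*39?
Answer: 1131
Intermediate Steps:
(-6 + 7*5)*39 = (-6 + 35)*39 = 29*39 = 1131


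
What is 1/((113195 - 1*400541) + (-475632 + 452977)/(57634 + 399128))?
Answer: -456762/131248756307 ≈ -3.4801e-6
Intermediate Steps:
1/((113195 - 1*400541) + (-475632 + 452977)/(57634 + 399128)) = 1/((113195 - 400541) - 22655/456762) = 1/(-287346 - 22655*1/456762) = 1/(-287346 - 22655/456762) = 1/(-131248756307/456762) = -456762/131248756307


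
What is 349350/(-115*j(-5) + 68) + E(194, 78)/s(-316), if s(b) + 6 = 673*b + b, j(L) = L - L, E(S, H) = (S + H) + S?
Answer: 1094235659/212990 ≈ 5137.5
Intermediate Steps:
E(S, H) = H + 2*S (E(S, H) = (H + S) + S = H + 2*S)
j(L) = 0
s(b) = -6 + 674*b (s(b) = -6 + (673*b + b) = -6 + 674*b)
349350/(-115*j(-5) + 68) + E(194, 78)/s(-316) = 349350/(-115*0 + 68) + (78 + 2*194)/(-6 + 674*(-316)) = 349350/(0 + 68) + (78 + 388)/(-6 - 212984) = 349350/68 + 466/(-212990) = 349350*(1/68) + 466*(-1/212990) = 10275/2 - 233/106495 = 1094235659/212990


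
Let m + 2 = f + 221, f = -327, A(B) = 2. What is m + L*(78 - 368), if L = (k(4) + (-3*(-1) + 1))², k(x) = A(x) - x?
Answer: -1268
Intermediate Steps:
k(x) = 2 - x
m = -108 (m = -2 + (-327 + 221) = -2 - 106 = -108)
L = 4 (L = ((2 - 1*4) + (-3*(-1) + 1))² = ((2 - 4) + (3 + 1))² = (-2 + 4)² = 2² = 4)
m + L*(78 - 368) = -108 + 4*(78 - 368) = -108 + 4*(-290) = -108 - 1160 = -1268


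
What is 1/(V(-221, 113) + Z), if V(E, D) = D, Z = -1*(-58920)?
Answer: 1/59033 ≈ 1.6940e-5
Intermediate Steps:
Z = 58920
1/(V(-221, 113) + Z) = 1/(113 + 58920) = 1/59033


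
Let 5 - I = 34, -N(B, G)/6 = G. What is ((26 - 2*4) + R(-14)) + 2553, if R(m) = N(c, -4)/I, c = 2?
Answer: 74535/29 ≈ 2570.2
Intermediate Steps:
N(B, G) = -6*G
I = -29 (I = 5 - 1*34 = 5 - 34 = -29)
R(m) = -24/29 (R(m) = -6*(-4)/(-29) = 24*(-1/29) = -24/29)
((26 - 2*4) + R(-14)) + 2553 = ((26 - 2*4) - 24/29) + 2553 = ((26 - 8) - 24/29) + 2553 = (18 - 24/29) + 2553 = 498/29 + 2553 = 74535/29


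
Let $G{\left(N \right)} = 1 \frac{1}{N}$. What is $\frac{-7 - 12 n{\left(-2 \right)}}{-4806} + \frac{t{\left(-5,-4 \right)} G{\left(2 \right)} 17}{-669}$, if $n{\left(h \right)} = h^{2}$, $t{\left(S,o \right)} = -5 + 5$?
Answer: $\frac{55}{4806} \approx 0.011444$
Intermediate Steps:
$t{\left(S,o \right)} = 0$
$G{\left(N \right)} = \frac{1}{N}$
$\frac{-7 - 12 n{\left(-2 \right)}}{-4806} + \frac{t{\left(-5,-4 \right)} G{\left(2 \right)} 17}{-669} = \frac{-7 - 12 \left(-2\right)^{2}}{-4806} + \frac{\frac{0}{2} \cdot 17}{-669} = \left(-7 - 48\right) \left(- \frac{1}{4806}\right) + 0 \cdot \frac{1}{2} \cdot 17 \left(- \frac{1}{669}\right) = \left(-7 - 48\right) \left(- \frac{1}{4806}\right) + 0 \cdot 17 \left(- \frac{1}{669}\right) = \left(-55\right) \left(- \frac{1}{4806}\right) + 0 \left(- \frac{1}{669}\right) = \frac{55}{4806} + 0 = \frac{55}{4806}$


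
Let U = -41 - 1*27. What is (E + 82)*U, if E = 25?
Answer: -7276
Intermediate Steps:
U = -68 (U = -41 - 27 = -68)
(E + 82)*U = (25 + 82)*(-68) = 107*(-68) = -7276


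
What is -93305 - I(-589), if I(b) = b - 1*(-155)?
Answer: -92871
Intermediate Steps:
I(b) = 155 + b (I(b) = b + 155 = 155 + b)
-93305 - I(-589) = -93305 - (155 - 589) = -93305 - 1*(-434) = -93305 + 434 = -92871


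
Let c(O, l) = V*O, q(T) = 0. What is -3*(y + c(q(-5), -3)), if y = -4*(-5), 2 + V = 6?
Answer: -60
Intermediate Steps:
V = 4 (V = -2 + 6 = 4)
c(O, l) = 4*O
y = 20
-3*(y + c(q(-5), -3)) = -3*(20 + 4*0) = -3*(20 + 0) = -3*20 = -60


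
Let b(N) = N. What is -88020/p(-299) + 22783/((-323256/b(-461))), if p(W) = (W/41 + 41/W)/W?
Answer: -52145905461944977/14721401496 ≈ -3.5422e+6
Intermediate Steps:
p(W) = (41/W + W/41)/W (p(W) = (W*(1/41) + 41/W)/W = (W/41 + 41/W)/W = (41/W + W/41)/W)
-88020/p(-299) + 22783/((-323256/b(-461))) = -88020/(1/41 + 41/(-299)²) + 22783/((-323256/(-461))) = -88020/(1/41 + 41*(1/89401)) + 22783/((-323256*(-1/461))) = -88020/(1/41 + 41/89401) + 22783/(323256/461) = -88020/91082/3665441 + 22783*(461/323256) = -88020*3665441/91082 + 10502963/323256 = -161316058410/45541 + 10502963/323256 = -52145905461944977/14721401496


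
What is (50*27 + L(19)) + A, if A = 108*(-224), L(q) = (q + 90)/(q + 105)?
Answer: -2832299/124 ≈ -22841.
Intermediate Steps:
L(q) = (90 + q)/(105 + q)
A = -24192
(50*27 + L(19)) + A = (50*27 + (90 + 19)/(105 + 19)) - 24192 = (1350 + 109/124) - 24192 = 167509/124 - 24192 = -2832299/124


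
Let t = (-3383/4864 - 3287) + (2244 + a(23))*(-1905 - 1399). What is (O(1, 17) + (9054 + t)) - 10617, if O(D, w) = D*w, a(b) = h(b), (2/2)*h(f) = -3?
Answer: -36037851191/4864 ≈ -7.4091e+6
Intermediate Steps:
h(f) = -3
a(b) = -3
t = -36030331447/4864 (t = (-3383/4864 - 3287) + (2244 - 3)*(-1905 - 1399) = (-3383*1/4864 - 3287) + 2241*(-3304) = (-3383/4864 - 3287) - 7404264 = -15991351/4864 - 7404264 = -36030331447/4864 ≈ -7.4076e+6)
(O(1, 17) + (9054 + t)) - 10617 = (1*17 + (9054 - 36030331447/4864)) - 10617 = (17 - 35986292791/4864) - 10617 = -35986210103/4864 - 10617 = -36037851191/4864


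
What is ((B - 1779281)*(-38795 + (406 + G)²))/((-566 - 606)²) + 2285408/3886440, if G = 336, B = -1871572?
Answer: -907674457922272601/667293975120 ≈ -1.3602e+6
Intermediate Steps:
((B - 1779281)*(-38795 + (406 + G)²))/((-566 - 606)²) + 2285408/3886440 = ((-1871572 - 1779281)*(-38795 + (406 + 336)²))/((-566 - 606)²) + 2285408/3886440 = (-3650853*(-38795 + 742²))/((-1172)²) + 2285408*(1/3886440) = -3650853*(-38795 + 550564)/1373584 + 285676/485805 = -3650853*511769*(1/1373584) + 285676/485805 = -1868393388957*1/1373584 + 285676/485805 = -1868393388957/1373584 + 285676/485805 = -907674457922272601/667293975120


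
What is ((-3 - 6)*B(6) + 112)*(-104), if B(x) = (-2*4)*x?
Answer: -56576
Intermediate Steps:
B(x) = -8*x
((-3 - 6)*B(6) + 112)*(-104) = ((-3 - 6)*(-8*6) + 112)*(-104) = (-9*(-48) + 112)*(-104) = (432 + 112)*(-104) = 544*(-104) = -56576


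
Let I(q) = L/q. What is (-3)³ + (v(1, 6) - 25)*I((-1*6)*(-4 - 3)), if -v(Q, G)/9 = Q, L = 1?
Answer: -584/21 ≈ -27.810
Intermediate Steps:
v(Q, G) = -9*Q
I(q) = 1/q
(-3)³ + (v(1, 6) - 25)*I((-1*6)*(-4 - 3)) = (-3)³ + (-9*1 - 25)/(((-1*6)*(-4 - 3))) = -27 + (-9 - 25)/((-6*(-7))) = -27 - 34/42 = -27 - 34*1/42 = -27 - 17/21 = -584/21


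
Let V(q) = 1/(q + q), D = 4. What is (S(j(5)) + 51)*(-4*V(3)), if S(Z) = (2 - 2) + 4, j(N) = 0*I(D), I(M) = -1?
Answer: -110/3 ≈ -36.667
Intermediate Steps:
V(q) = 1/(2*q)
j(N) = 0 (j(N) = 0*(-1) = 0)
S(Z) = 4 (S(Z) = 0 + 4 = 4)
(S(j(5)) + 51)*(-4*V(3)) = (4 + 51)*(-2/3) = 55*(-2/3) = 55*(-4*⅙) = 55*(-⅔) = -110/3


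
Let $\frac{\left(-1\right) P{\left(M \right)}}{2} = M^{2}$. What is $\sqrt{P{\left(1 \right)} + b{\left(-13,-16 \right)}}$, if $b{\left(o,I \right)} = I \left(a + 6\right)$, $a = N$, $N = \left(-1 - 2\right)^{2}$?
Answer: $11 i \sqrt{2} \approx 15.556 i$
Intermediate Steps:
$N = 9$ ($N = \left(-1 - 2\right)^{2} = \left(-3\right)^{2} = 9$)
$a = 9$
$b{\left(o,I \right)} = 15 I$ ($b{\left(o,I \right)} = I \left(9 + 6\right) = I 15 = 15 I$)
$P{\left(M \right)} = - 2 M^{2}$
$\sqrt{P{\left(1 \right)} + b{\left(-13,-16 \right)}} = \sqrt{- 2 \cdot 1^{2} + 15 \left(-16\right)} = \sqrt{\left(-2\right) 1 - 240} = \sqrt{-2 - 240} = \sqrt{-242} = 11 i \sqrt{2}$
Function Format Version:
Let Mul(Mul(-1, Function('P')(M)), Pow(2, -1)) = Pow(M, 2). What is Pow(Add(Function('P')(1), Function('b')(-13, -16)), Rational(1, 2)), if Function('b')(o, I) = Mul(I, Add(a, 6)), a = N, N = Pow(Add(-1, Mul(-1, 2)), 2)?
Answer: Mul(11, I, Pow(2, Rational(1, 2))) ≈ Mul(15.556, I)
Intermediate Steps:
N = 9 (N = Pow(Add(-1, -2), 2) = Pow(-3, 2) = 9)
a = 9
Function('b')(o, I) = Mul(15, I) (Function('b')(o, I) = Mul(I, Add(9, 6)) = Mul(I, 15) = Mul(15, I))
Function('P')(M) = Mul(-2, Pow(M, 2))
Pow(Add(Function('P')(1), Function('b')(-13, -16)), Rational(1, 2)) = Pow(Add(Mul(-2, Pow(1, 2)), Mul(15, -16)), Rational(1, 2)) = Pow(Add(Mul(-2, 1), -240), Rational(1, 2)) = Pow(Add(-2, -240), Rational(1, 2)) = Pow(-242, Rational(1, 2)) = Mul(11, I, Pow(2, Rational(1, 2)))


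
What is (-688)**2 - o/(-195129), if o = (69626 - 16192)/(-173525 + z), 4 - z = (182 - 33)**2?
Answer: 9038749378170019/19095519069 ≈ 4.7334e+5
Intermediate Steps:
z = -22197 (z = 4 - (182 - 33)**2 = 4 - 1*149**2 = 4 - 1*22201 = 4 - 22201 = -22197)
o = -26717/97861 (o = (69626 - 16192)/(-173525 - 22197) = 53434/(-195722) = 53434*(-1/195722) = -26717/97861 ≈ -0.27301)
(-688)**2 - o/(-195129) = (-688)**2 - (-26717)/(97861*(-195129)) = 473344 - (-26717)*(-1)/(97861*195129) = 473344 - 1*26717/19095519069 = 473344 - 26717/19095519069 = 9038749378170019/19095519069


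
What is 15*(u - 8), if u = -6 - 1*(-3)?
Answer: -165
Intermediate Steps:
u = -3 (u = -6 + 3 = -3)
15*(u - 8) = 15*(-3 - 8) = 15*(-11) = -165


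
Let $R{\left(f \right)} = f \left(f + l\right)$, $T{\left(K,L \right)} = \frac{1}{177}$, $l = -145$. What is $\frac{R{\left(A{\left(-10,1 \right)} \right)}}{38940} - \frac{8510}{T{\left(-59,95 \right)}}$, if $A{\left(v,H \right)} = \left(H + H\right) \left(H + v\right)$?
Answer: $- \frac{9775691811}{6490} \approx -1.5063 \cdot 10^{6}$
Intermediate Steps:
$T{\left(K,L \right)} = \frac{1}{177}$
$A{\left(v,H \right)} = 2 H \left(H + v\right)$
$R{\left(f \right)} = f \left(-145 + f\right)$ ($R{\left(f \right)} = f \left(f - 145\right) = f \left(-145 + f\right)$)
$\frac{R{\left(A{\left(-10,1 \right)} \right)}}{38940} - \frac{8510}{T{\left(-59,95 \right)}} = \frac{2 \cdot 1 \left(1 - 10\right) \left(-145 + 2 \cdot 1 \left(1 - 10\right)\right)}{38940} - 8510 \frac{1}{\frac{1}{177}} = 2 \cdot 1 \left(-9\right) \left(-145 + 2 \cdot 1 \left(-9\right)\right) \frac{1}{38940} - 1506270 = - 18 \left(-145 - 18\right) \frac{1}{38940} - 1506270 = \left(-18\right) \left(-163\right) \frac{1}{38940} - 1506270 = 2934 \cdot \frac{1}{38940} - 1506270 = \frac{489}{6490} - 1506270 = - \frac{9775691811}{6490}$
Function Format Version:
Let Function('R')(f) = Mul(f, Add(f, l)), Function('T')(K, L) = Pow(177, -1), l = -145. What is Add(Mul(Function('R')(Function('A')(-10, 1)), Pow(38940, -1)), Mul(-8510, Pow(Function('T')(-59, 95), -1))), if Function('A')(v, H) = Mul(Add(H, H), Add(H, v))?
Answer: Rational(-9775691811, 6490) ≈ -1.5063e+6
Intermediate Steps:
Function('T')(K, L) = Rational(1, 177)
Function('A')(v, H) = Mul(2, H, Add(H, v)) (Function('A')(v, H) = Mul(Mul(2, H), Add(H, v)) = Mul(2, H, Add(H, v)))
Function('R')(f) = Mul(f, Add(-145, f)) (Function('R')(f) = Mul(f, Add(f, -145)) = Mul(f, Add(-145, f)))
Add(Mul(Function('R')(Function('A')(-10, 1)), Pow(38940, -1)), Mul(-8510, Pow(Function('T')(-59, 95), -1))) = Add(Mul(Mul(Mul(2, 1, Add(1, -10)), Add(-145, Mul(2, 1, Add(1, -10)))), Pow(38940, -1)), Mul(-8510, Pow(Rational(1, 177), -1))) = Add(Mul(Mul(Mul(2, 1, -9), Add(-145, Mul(2, 1, -9))), Rational(1, 38940)), Mul(-8510, 177)) = Add(Mul(Mul(-18, Add(-145, -18)), Rational(1, 38940)), -1506270) = Add(Mul(Mul(-18, -163), Rational(1, 38940)), -1506270) = Add(Mul(2934, Rational(1, 38940)), -1506270) = Add(Rational(489, 6490), -1506270) = Rational(-9775691811, 6490)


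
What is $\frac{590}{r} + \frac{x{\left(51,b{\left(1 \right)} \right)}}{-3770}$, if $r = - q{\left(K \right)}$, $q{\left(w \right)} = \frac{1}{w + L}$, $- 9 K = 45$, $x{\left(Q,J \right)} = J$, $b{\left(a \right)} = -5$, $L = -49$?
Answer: $\frac{24022441}{754} \approx 31860.0$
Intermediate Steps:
$K = -5$ ($K = \left(- \frac{1}{9}\right) 45 = -5$)
$q{\left(w \right)} = \frac{1}{-49 + w}$ ($q{\left(w \right)} = \frac{1}{w - 49} = \frac{1}{-49 + w}$)
$r = \frac{1}{54}$ ($r = - \frac{1}{-49 - 5} = - \frac{1}{-54} = \left(-1\right) \left(- \frac{1}{54}\right) = \frac{1}{54} \approx 0.018519$)
$\frac{590}{r} + \frac{x{\left(51,b{\left(1 \right)} \right)}}{-3770} = 590 \frac{1}{\frac{1}{54}} - \frac{5}{-3770} = 590 \cdot 54 - - \frac{1}{754} = 31860 + \frac{1}{754} = \frac{24022441}{754}$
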